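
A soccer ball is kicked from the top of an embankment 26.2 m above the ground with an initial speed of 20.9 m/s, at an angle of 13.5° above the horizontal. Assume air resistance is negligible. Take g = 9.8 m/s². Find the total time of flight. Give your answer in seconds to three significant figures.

vₓ = 20.90 cos 13.5° = 20.32 m/s; v_y0 = 20.90 sin 13.5° = 4.879 m/s.
The projectile lands when y = 26.2 + (4.879) t − ½·9.80·t² = 0. Positive root: t = (4.879 + √(4.879² + 2·9.80·26.2)) / 9.80 = (4.879 + 23.18) / 9.80 = 2.863 s.

2.86 s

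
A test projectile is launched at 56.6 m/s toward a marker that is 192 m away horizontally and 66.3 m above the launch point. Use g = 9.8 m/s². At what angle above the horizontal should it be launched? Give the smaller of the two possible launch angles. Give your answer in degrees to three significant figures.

40.4°

Trajectory: y = x tanθ − g x² (1 + tan²θ)/(2v₀²). With x = 192, y = 66.3, v₀ = 56.6, g = 9.80:
56.39 tan²θ − 192 tanθ + (122.7) = 0.
tanθ = [192 ± √(192² − 4 × 56.39 × (122.7))] / (2 × 56.39) = (192 ± 95.88) / 112.8, giving tanθ = 0.8523 or 2.553.
θ = 40.44° or 68.61°; the smaller is 40.44°.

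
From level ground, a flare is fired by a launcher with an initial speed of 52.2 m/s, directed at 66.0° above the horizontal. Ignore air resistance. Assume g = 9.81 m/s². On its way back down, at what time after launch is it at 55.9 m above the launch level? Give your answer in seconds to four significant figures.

Resolve: vₓ = 52.20 cos 66.0° = 21.23 m/s and v_y0 = 52.20 sin 66.0° = 47.69 m/s.
Require v_y0 t − ½ g t² = 55.9, i.e. 4.905 t² − 47.69 t + 55.9 = 0.
t = [47.69 ± √(47.69² − 2·9.81·55.9)] / 9.81 = (47.69 ± 34.31) / 9.81, so t = 1.363 s or t = 8.359 s.
The descending-branch root is 8.359 s.

8.359 s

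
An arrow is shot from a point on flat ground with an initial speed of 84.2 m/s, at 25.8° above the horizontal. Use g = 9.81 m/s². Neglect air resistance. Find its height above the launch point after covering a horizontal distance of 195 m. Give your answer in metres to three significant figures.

Components: vₓ = 84.20 cos 25.8° = 75.81 m/s, v_y0 = 84.20 sin 25.8° = 36.65 m/s.
At x = 195 m, t = x/vₓ = 195/75.81 = 2.572 s.
Height: y = v_y0 t − ½ g t² = 36.65 × 2.572 − 4.905 × 2.572² = 94.27 − 32.46 = 61.81 m.

61.8 m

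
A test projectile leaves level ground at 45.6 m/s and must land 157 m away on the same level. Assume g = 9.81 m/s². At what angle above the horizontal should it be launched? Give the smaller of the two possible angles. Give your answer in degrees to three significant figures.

23.9°

R = v₀² sin 2θ / g gives sin 2θ = gR/v₀² = 9.81·157/45.6² = 0.7407.
2θ = 47.79° or 180° − 47.79° = 132.2°, so θ = 23.90° or 66.10°.
The smaller angle is 23.90°.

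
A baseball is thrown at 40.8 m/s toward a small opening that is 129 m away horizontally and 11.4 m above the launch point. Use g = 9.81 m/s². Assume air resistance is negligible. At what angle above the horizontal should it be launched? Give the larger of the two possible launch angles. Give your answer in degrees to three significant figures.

Trajectory: y = x tanθ − g x² (1 + tan²θ)/(2v₀²). With x = 129, y = 11.4, v₀ = 40.8, g = 9.81:
49.03 tan²θ − 129 tanθ + (60.43) = 0.
tanθ = [129 ± √(129² − 4 × 49.03 × (60.43))] / (2 × 49.03) = (129 ± 69.19) / 98.07, giving tanθ = 0.6099 or 2.021.
θ = 31.38° or 63.67°; the larger is 63.67°.

63.7°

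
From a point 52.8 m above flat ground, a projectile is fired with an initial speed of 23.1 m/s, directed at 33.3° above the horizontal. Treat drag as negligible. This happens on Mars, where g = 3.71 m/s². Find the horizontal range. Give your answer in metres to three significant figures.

Horizontal component vₓ = 23.10 cos 33.3° = 19.31 m/s; vertical v_y0 = 23.10 sin 33.3° = 12.68 m/s.
With up positive and y = 0 at the ground: y(t) = 52.8 + (12.68) t − 1.855 t². Setting y = 0 and taking the positive root: t = [12.68 + √(12.68² + 2·3.71·52.8)] / 3.71 = (12.68 + 23.51) / 3.71 = 9.755 s.
Horizontal distance: R = vₓ t = 19.31 × 9.755 = 188.3 m.

188 m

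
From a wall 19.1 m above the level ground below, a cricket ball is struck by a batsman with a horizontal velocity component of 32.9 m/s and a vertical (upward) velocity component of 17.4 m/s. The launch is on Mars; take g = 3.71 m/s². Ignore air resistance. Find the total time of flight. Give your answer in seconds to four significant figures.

10.37 s

Vertical motion (up positive, ground at y = 0): 1.855 t² − (17.40) t − 19.1 = 0, so t = (17.40 + √(17.40² + 2·3.71·19.1)) / 3.71 = (17.40 + 21.08) / 3.71 = 10.37 s.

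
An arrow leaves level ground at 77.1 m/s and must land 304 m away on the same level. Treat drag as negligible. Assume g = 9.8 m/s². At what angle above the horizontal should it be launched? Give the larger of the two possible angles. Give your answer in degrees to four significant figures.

74.96°

From R = (v₀²/g) sin 2θ: sin 2θ = 9.80 × 304 / 5944.4 = 0.5012.
2θ = 30.08° or 180° − 30.08° = 149.9°, so θ = 15.04° or 74.96°.
The larger angle is 74.96°.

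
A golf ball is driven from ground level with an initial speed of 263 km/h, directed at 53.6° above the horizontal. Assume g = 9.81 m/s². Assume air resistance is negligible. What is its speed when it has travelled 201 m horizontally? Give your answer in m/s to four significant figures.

45.35 m/s

Convert: 263 km/h = 263/3.6 = 73.06 m/s.
vₓ = 73.06 cos 53.6° = 43.35 m/s; v_y0 = 73.06 sin 53.6° = 58.80 m/s.
At x = 201 m, t = x/vₓ = 201/43.35 = 4.636 s.
Vertical velocity there: v_y = v_y0 − g t = 58.80 − 9.81 × 4.636 = 13.32 m/s.
Speed: √(vₓ² + v_y²) = √(43.35² + 13.32²) = 45.35 m/s.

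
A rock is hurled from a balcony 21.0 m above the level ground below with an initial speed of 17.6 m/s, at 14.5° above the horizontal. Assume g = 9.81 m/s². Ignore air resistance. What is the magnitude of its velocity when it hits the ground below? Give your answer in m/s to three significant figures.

26.9 m/s

Components: vₓ = 17.60 cos 14.5° = 17.04 m/s, v_y0 = 17.60 sin 14.5° = 4.407 m/s.
The projectile lands when y = 21.0 + (4.407) t − ½·9.81·t² = 0. Positive root: t = (4.407 + √(4.407² + 2·9.81·21.0)) / 9.81 = (4.407 + 20.77) / 9.81 = 2.567 s.
Vertical velocity at impact: v_y = v_y0 − g t = 4.407 − 9.81 × 2.567 = −20.77 m/s.
Speed: |v| = √(vₓ² + v_y²) = √(17.04² + 20.77²) = 26.87 m/s.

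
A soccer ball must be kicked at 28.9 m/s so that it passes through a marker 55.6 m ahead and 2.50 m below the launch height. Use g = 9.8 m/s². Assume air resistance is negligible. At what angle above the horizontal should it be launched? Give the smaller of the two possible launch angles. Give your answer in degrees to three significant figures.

Trajectory: y = x tanθ − g x² (1 + tan²θ)/(2v₀²). With x = 55.6, y = −2.50, v₀ = 28.9, g = 9.80:
18.14 tan²θ − 55.6 tanθ + (15.64) = 0.
tanθ = [55.6 ± √(55.6² − 4 × 18.14 × (15.64))] / (2 × 18.14) = (55.6 ± 44.24) / 36.27, giving tanθ = 0.3132 or 2.752.
θ = 17.39° or 70.03°; the smaller is 17.39°.

17.4°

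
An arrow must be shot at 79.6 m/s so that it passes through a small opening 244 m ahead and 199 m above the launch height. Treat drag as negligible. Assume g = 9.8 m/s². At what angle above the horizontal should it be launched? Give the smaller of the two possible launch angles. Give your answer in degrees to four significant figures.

53.40°

Trajectory: y = x tanθ − g x² (1 + tan²θ)/(2v₀²). With x = 244, y = 199, v₀ = 79.6, g = 9.80:
46.04 tan²θ − 244 tanθ + (245.0) = 0.
tanθ = [244 ± √(244² − 4 × 46.04 × (245.0))] / (2 × 46.04) = (244 ± 120.0) / 92.08, giving tanθ = 1.346 or 3.953.
θ = 53.40° or 75.80°; the smaller is 53.40°.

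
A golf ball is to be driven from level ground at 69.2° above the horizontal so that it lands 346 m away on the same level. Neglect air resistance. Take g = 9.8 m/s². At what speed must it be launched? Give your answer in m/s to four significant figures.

On level ground R = v₀² sin 2θ / g ⇒ v₀ = √(gR / sin 2θ).
v₀ = √(9.80 × 346 / sin 138.4°) = √(3391 / 0.6639) = √5107.2 = 71.46 m/s.

71.46 m/s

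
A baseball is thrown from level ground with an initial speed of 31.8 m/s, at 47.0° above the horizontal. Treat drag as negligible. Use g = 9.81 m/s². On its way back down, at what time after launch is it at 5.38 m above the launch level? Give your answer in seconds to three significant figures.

Components: vₓ = 31.80 cos 47.0° = 21.69 m/s, v_y0 = 31.80 sin 47.0° = 23.26 m/s.
Set y = v_y0 t − ½ g t² = 5.38: 4.905 t² − 23.26 t + 5.38 = 0.
t = [23.26 ± √(23.26² − 2·9.81·5.38)] / 9.81 = (23.26 ± 20.86) / 9.81, so t = 0.2439 s or t = 4.498 s.
The descending-branch root is 4.498 s.

4.50 s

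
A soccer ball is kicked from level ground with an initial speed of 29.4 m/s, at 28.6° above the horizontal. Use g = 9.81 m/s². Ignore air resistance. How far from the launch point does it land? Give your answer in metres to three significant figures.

74.1 m

Resolve: vₓ = 29.40 cos 28.6° = 25.81 m/s and v_y0 = 29.40 sin 28.6° = 14.07 m/s.
Flight time T = 2 v_y0 / g = 2.869 s.
Range: R = vₓ T = 25.81 × 2.869 = 74.06 m.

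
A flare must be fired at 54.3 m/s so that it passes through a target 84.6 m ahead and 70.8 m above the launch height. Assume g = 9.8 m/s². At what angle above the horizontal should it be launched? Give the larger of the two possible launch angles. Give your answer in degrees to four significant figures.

Trajectory: y = x tanθ − g x² (1 + tan²θ)/(2v₀²). With x = 84.6, y = 70.8, v₀ = 54.3, g = 9.80:
11.89 tan²θ − 84.6 tanθ + (82.69) = 0.
tanθ = [84.6 ± √(84.6² − 4 × 11.89 × (82.69))] / (2 × 11.89) = (84.6 ± 56.77) / 23.79, giving tanθ = 1.170 or 5.943.
θ = 49.48° or 80.45°; the larger is 80.45°.

80.45°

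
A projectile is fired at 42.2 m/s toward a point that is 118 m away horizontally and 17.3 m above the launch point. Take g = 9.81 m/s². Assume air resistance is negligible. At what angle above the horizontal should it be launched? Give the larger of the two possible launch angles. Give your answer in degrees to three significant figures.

Trajectory: y = x tanθ − g x² (1 + tan²θ)/(2v₀²). With x = 118, y = 17.3, v₀ = 42.2, g = 9.81:
38.35 tan²θ − 118 tanθ + (55.65) = 0.
tanθ = [118 ± √(118² − 4 × 38.35 × (55.65))] / (2 × 38.35) = (118 ± 73.40) / 76.70, giving tanθ = 0.5815 or 2.495.
θ = 30.18° or 68.16°; the larger is 68.16°.

68.2°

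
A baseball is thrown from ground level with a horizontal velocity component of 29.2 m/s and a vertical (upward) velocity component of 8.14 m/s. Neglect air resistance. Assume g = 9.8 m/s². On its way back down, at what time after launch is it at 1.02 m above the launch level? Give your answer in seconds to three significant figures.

1.52 s

Height y(t) = 8.140 t − 4.900 t² = 1.02 gives 4.900 t² − 8.140 t + 1.02 = 0.
t = [8.140 ± √(8.140² − 2·9.80·1.02)] / 9.80 = (8.140 ± 6.802) / 9.80, so t = 0.1365 s or t = 1.525 s.
The descending-branch root is 1.525 s.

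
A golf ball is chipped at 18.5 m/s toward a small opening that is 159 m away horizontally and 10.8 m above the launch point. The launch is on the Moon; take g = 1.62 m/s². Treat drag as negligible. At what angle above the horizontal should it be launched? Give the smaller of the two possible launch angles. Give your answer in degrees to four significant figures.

29.42°

Trajectory: y = x tanθ − g x² (1 + tan²θ)/(2v₀²). With x = 159, y = 10.8, v₀ = 18.5, g = 1.62:
59.83 tan²θ − 159 tanθ + (70.63) = 0.
tanθ = [159 ± √(159² − 4 × 59.83 × (70.63))] / (2 × 59.83) = (159 ± 91.52) / 119.7, giving tanθ = 0.5639 or 2.094.
θ = 29.42° or 64.47°; the smaller is 29.42°.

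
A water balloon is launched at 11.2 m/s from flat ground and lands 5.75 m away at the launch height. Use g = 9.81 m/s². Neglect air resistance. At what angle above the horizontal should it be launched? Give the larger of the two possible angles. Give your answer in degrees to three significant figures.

76.6°

Level-ground range R = v₀² sin(2θ)/g ⇒ sin(2θ) = gR/v₀² = 9.81 × 5.75 / 11.2² = 0.4497.
2θ = 26.72° or 180° − 26.72° = 153.3°, so θ = 13.36° or 76.64°.
The larger angle is 76.64°.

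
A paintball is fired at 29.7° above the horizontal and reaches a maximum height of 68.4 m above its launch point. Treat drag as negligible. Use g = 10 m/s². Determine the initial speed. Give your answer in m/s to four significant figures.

74.65 m/s

At the peak v_y = 0, so v_y0 = √(2gH) = √(2 × 10.0 × 68.4) = 36.99 m/s.
v_y0 = v₀ sin θ ⇒ v₀ = 36.99 / sin 29.7° = 74.65 m/s.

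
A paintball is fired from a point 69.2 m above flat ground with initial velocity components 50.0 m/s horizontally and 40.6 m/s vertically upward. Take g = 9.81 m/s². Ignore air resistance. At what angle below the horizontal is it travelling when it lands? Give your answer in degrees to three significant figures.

47.6°

The projectile lands when y = 69.2 + (40.60) t − ½·9.81·t² = 0. Positive root: t = (40.60 + √(40.60² + 2·9.81·69.2)) / 9.81 = (40.60 + 54.83) / 9.81 = 9.728 s.
At impact: v_y = v_y0 − g t = −54.83 m/s; vₓ = 50.00 m/s.
Angle below horizontal: arctan(|v_y|/vₓ) = arctan(54.83/50.00) = 47.64°.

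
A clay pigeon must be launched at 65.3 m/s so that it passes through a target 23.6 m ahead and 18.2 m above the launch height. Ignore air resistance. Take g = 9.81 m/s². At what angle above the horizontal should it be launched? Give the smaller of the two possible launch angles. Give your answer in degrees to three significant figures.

39.2°

Trajectory: y = x tanθ − g x² (1 + tan²θ)/(2v₀²). With x = 23.6, y = 18.2, v₀ = 65.3, g = 9.81:
0.6407 tan²θ − 23.6 tanθ + (18.84) = 0.
tanθ = [23.6 ± √(23.6² − 4 × 0.6407 × (18.84))] / (2 × 0.6407) = (23.6 ± 22.55) / 1.281, giving tanθ = 0.8164 or 36.02.
θ = 39.23° or 88.41°; the smaller is 39.23°.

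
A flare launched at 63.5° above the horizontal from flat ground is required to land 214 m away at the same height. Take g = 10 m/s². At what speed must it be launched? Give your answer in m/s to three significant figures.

On level ground R = v₀² sin 2θ / g ⇒ v₀ = √(gR / sin 2θ).
v₀ = √(10.0 × 214 / sin 127.0°) = √(2140 / 0.7986) = √2679.6 = 51.76 m/s.

51.8 m/s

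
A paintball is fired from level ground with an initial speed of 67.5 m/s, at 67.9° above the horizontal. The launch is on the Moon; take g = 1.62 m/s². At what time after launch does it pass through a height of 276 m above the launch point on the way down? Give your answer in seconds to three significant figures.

Horizontal component vₓ = 67.50 cos 67.9° = 25.40 m/s; vertical v_y0 = 67.50 sin 67.9° = 62.54 m/s.
Height y(t) = 62.54 t − 0.8100 t² = 276 gives 0.8100 t² − 62.54 t + 276 = 0.
t = [62.54 ± √(62.54² − 2·1.62·276)] / 1.62 = (62.54 ± 54.93) / 1.62, so t = 4.699 s or t = 72.51 s.
The descending-branch root is 72.51 s.

72.5 s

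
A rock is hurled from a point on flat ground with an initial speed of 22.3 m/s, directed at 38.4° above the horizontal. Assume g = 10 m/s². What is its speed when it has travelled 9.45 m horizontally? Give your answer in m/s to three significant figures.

Horizontal component vₓ = 22.30 cos 38.4° = 17.48 m/s; vertical v_y0 = 22.30 sin 38.4° = 13.85 m/s.
Time to reach x = 9.45 m: t = x/vₓ = 9.45/17.48 = 0.5407 s.
Vertical velocity there: v_y = v_y0 − g t = 13.85 − 10.0 × 0.5407 = 8.444 m/s.
Speed: √(vₓ² + v_y²) = √(17.48² + 8.444²) = 19.41 m/s.

19.4 m/s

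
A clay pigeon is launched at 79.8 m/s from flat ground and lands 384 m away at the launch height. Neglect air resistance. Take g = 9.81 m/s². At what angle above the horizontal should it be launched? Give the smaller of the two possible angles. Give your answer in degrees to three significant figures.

Level-ground range R = v₀² sin(2θ)/g ⇒ sin(2θ) = gR/v₀² = 9.81 × 384 / 79.8² = 0.5916.
2θ = 36.27° or 180° − 36.27° = 143.7°, so θ = 18.13° or 71.87°.
The smaller angle is 18.13°.

18.1°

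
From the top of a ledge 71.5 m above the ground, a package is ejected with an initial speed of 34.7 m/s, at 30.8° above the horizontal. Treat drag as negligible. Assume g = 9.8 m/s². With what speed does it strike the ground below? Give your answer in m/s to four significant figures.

51.04 m/s

vₓ = 34.70 cos 30.8° = 29.81 m/s; v_y0 = 34.70 sin 30.8° = 17.77 m/s.
Vertical motion (up positive, ground at y = 0): 4.900 t² − (17.77) t − 71.5 = 0, so t = (17.77 + √(17.77² + 2·9.80·71.5)) / 9.80 = (17.77 + 41.44) / 9.80 = 6.041 s.
Vertical velocity at impact: v_y = v_y0 − g t = 17.77 − 9.80 × 6.041 = −41.44 m/s.
Speed: |v| = √(vₓ² + v_y²) = √(29.81² + 41.44²) = 51.04 m/s.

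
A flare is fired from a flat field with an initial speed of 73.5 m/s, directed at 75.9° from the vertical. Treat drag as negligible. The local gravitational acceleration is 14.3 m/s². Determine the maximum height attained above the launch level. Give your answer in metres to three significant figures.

vₓ = 73.50 sin 75.9° = 71.29 m/s; v_y0 = 73.50 cos 75.9° = 17.91 m/s.
At the apex v_y = 0, so H = v_y0²/(2g) = 17.91²/28.60 = 11.21 m.

11.2 m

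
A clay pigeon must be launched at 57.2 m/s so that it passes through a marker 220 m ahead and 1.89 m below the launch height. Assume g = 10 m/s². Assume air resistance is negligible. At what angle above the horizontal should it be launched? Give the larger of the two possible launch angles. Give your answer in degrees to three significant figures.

69.0°

Trajectory: y = x tanθ − g x² (1 + tan²θ)/(2v₀²). With x = 220, y = −1.89, v₀ = 57.2, g = 10.0:
73.96 tan²θ − 220 tanθ + (72.07) = 0.
tanθ = [220 ± √(220² − 4 × 73.96 × (72.07))] / (2 × 73.96) = (220 ± 164.5) / 147.9, giving tanθ = 0.3749 or 2.600.
θ = 20.55° or 68.96°; the larger is 68.96°.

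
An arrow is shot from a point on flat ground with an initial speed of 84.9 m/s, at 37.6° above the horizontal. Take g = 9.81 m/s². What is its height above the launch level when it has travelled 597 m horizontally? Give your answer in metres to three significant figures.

73.4 m

Horizontal component vₓ = 84.90 cos 37.6° = 67.27 m/s; vertical v_y0 = 84.90 sin 37.6° = 51.80 m/s.
At x = 597 m, t = x/vₓ = 597/67.27 = 8.875 s.
Height: y = v_y0 t − ½ g t² = 51.80 × 8.875 − 4.905 × 8.875² = 459.8 − 386.4 = 73.38 m.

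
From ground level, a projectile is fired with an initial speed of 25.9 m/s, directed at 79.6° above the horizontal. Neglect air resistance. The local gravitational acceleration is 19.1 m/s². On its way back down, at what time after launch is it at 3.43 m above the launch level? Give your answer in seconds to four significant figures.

Horizontal component vₓ = 25.90 cos 79.6° = 4.675 m/s; vertical v_y0 = 25.90 sin 79.6° = 25.47 m/s.
Set y = v_y0 t − ½ g t² = 3.43: 9.550 t² − 25.47 t + 3.43 = 0.
t = [25.47 ± √(25.47² − 2·19.1·3.43)] / 19.1 = (25.47 ± 22.76) / 19.1, so t = 0.1422 s or t = 2.525 s.
The descending-branch root is 2.525 s.

2.525 s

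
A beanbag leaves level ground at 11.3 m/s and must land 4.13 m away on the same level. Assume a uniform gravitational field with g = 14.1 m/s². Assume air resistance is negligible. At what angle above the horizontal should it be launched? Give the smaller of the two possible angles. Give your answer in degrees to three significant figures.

13.6°

Level-ground range R = v₀² sin(2θ)/g ⇒ sin(2θ) = gR/v₀² = 14.1 × 4.13 / 11.3² = 0.4560.
2θ = 27.13° or 180° − 27.13° = 152.9°, so θ = 13.57° or 76.43°.
The smaller angle is 13.57°.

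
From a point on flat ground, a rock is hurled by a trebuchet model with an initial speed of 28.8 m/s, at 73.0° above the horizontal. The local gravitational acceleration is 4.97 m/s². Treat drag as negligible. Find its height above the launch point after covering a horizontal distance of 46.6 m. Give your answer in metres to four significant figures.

76.31 m

Resolve: vₓ = 28.80 cos 73.0° = 8.420 m/s and v_y0 = 28.80 sin 73.0° = 27.54 m/s.
x = vₓ t ⇒ t = 46.6/8.420 = 5.534 s.
Height: y = v_y0 t − ½ g t² = 27.54 × 5.534 − 2.485 × 5.534² = 152.4 − 76.11 = 76.31 m.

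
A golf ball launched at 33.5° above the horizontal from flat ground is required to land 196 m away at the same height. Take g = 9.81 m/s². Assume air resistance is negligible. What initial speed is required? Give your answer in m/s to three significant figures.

Level-ground range: R = v₀² sin(2θ)/g, so v₀ = √(gR / sin 2θ).
v₀ = √(9.81 × 196 / sin 67.00°) = √(1923 / 0.9205) = √2088.8 = 45.70 m/s.

45.7 m/s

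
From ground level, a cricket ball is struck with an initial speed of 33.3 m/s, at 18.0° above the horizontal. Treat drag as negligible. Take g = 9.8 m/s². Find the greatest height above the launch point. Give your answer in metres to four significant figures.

Horizontal component vₓ = 33.30 cos 18.0° = 31.67 m/s; vertical v_y0 = 33.30 sin 18.0° = 10.29 m/s.
Maximum height: H = v_y0² / (2g) = 10.29² / (2 × 9.80) = 5.403 m.

5.403 m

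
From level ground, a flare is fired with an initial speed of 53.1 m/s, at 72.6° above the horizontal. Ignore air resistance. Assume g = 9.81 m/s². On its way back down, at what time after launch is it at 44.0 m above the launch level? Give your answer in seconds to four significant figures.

9.373 s

vₓ = 53.10 cos 72.6° = 15.88 m/s; v_y0 = 53.10 sin 72.6° = 50.67 m/s.
Set y = v_y0 t − ½ g t² = 44.0: 4.905 t² − 50.67 t + 44.0 = 0.
t = [50.67 ± √(50.67² − 2·9.81·44.0)] / 9.81 = (50.67 ± 41.28) / 9.81, so t = 0.9570 s or t = 9.373 s.
The descending-branch root is 9.373 s.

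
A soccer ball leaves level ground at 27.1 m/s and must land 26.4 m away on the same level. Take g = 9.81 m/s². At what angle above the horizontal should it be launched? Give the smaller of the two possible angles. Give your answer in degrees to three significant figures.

10.3°

From R = (v₀²/g) sin 2θ: sin 2θ = 9.81 × 26.4 / 734.41 = 0.3526.
2θ = 20.65° or 180° − 20.65° = 159.4°, so θ = 10.32° or 79.68°.
The smaller angle is 10.32°.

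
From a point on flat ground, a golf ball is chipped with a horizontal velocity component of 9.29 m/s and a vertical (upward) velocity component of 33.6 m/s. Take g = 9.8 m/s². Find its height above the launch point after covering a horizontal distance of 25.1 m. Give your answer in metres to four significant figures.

55.01 m

Time to reach x = 25.1 m: t = x/vₓ = 25.1/9.290 = 2.702 s.
Height: y = v_y0 t − ½ g t² = 33.60 × 2.702 − 4.900 × 2.702² = 90.78 − 35.77 = 55.01 m.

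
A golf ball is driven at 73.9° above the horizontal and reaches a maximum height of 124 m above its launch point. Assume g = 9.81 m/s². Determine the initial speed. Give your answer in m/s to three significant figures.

At the peak v_y = 0, so v_y0 = √(2gH) = √(2 × 9.81 × 124) = 49.32 m/s.
v_y0 = v₀ sin θ ⇒ v₀ = 49.32 / sin 73.9° = 51.34 m/s.

51.3 m/s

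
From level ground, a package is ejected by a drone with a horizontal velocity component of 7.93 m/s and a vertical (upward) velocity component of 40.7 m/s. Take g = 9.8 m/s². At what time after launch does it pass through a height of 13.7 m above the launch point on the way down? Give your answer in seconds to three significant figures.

Height y(t) = 40.70 t − 4.900 t² = 13.7 gives 4.900 t² − 40.70 t + 13.7 = 0.
t = [40.70 ± √(40.70² − 2·9.80·13.7)] / 9.80 = (40.70 ± 37.26) / 9.80, so t = 0.3515 s or t = 7.955 s.
The descending-branch root is 7.955 s.

7.95 s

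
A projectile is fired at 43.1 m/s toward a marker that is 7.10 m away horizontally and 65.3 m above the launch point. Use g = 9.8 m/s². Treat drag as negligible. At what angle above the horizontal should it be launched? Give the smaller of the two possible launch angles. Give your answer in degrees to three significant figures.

Trajectory: y = x tanθ − g x² (1 + tan²θ)/(2v₀²). With x = 7.10, y = 65.3, v₀ = 43.1, g = 9.80:
0.1330 tan²θ − 7.10 tanθ + (65.43) = 0.
tanθ = [7.10 ± √(7.10² − 4 × 0.1330 × (65.43))] / (2 × 0.1330) = (7.10 ± 3.951) / 0.2659, giving tanθ = 11.84 or 41.55.
θ = 85.17° or 88.62°; the smaller is 85.17°.

85.2°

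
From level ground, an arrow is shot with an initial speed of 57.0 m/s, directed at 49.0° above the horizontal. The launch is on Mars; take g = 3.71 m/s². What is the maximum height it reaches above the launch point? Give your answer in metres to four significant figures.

249.4 m

vₓ = 57.00 cos 49.0° = 37.40 m/s; v_y0 = 57.00 sin 49.0° = 43.02 m/s.
Maximum height: H = v_y0² / (2g) = 43.02² / (2 × 3.71) = 249.4 m.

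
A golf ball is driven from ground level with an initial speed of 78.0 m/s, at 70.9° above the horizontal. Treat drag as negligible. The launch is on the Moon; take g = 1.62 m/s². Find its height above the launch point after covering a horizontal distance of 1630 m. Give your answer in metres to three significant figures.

vₓ = 78.00 cos 70.9° = 25.52 m/s; v_y0 = 78.00 sin 70.9° = 73.71 m/s.
At x = 1630 m, t = x/vₓ = 1630/25.52 = 63.86 s.
Height: y = v_y0 t − ½ g t² = 73.71 × 63.86 − 0.8100 × 63.86² = 4707 − 3304 = 1403 m.

1400 m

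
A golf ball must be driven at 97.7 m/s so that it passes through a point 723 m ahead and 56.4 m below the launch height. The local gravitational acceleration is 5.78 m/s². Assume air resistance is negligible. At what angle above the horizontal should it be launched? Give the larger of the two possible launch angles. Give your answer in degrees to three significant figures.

77.3°

Trajectory: y = x tanθ − g x² (1 + tan²θ)/(2v₀²). With x = 723, y = −56.4, v₀ = 97.7, g = 5.78:
158.3 tan²θ − 723 tanθ + (101.9) = 0.
tanθ = [723 ± √(723² − 4 × 158.3 × (101.9))] / (2 × 158.3) = (723 ± 676.9) / 316.5, giving tanθ = 0.1455 or 4.423.
θ = 8.280° or 77.26°; the larger is 77.26°.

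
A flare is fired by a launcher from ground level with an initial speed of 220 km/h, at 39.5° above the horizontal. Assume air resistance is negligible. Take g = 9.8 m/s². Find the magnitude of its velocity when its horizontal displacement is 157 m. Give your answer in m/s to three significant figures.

Convert: 220 km/h = 220/3.6 = 61.11 m/s.
Resolve: vₓ = 61.11 cos 39.5° = 47.15 m/s and v_y0 = 61.11 sin 39.5° = 38.87 m/s.
At x = 157 m, t = x/vₓ = 157/47.15 = 3.329 s.
Vertical velocity there: v_y = v_y0 − g t = 38.87 − 9.80 × 3.329 = 6.243 m/s.
Speed: √(vₓ² + v_y²) = √(47.15² + 6.243²) = 47.57 m/s.

47.6 m/s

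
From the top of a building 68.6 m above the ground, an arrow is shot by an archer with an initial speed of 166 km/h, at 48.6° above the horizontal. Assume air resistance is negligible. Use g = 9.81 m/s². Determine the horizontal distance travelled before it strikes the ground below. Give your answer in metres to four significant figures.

264.2 m

Convert: 166 km/h = 166/3.6 = 46.11 m/s.
Components: vₓ = 46.11 cos 48.6° = 30.49 m/s, v_y0 = 46.11 sin 48.6° = 34.59 m/s.
Vertical motion (up positive, ground at y = 0): 4.905 t² − (34.59) t − 68.6 = 0, so t = (34.59 + √(34.59² + 2·9.81·68.6)) / 9.81 = (34.59 + 50.42) / 9.81 = 8.666 s.
Horizontal distance: R = vₓ t = 30.49 × 8.666 = 264.2 m.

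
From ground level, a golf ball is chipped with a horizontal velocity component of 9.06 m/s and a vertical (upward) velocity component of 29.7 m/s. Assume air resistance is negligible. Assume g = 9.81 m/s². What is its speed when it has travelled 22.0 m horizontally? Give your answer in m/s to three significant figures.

10.8 m/s

x = vₓ t ⇒ t = 22.0/9.060 = 2.428 s.
Vertical velocity there: v_y = v_y0 − g t = 29.70 − 9.81 × 2.428 = 5.879 m/s.
Speed: √(vₓ² + v_y²) = √(9.060² + 5.879²) = 10.80 m/s.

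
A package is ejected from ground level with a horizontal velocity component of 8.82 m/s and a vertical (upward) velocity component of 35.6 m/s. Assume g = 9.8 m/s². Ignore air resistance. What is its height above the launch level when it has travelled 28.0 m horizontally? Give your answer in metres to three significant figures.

Time to reach x = 28.0 m: t = x/vₓ = 28.0/8.820 = 3.175 s.
Height: y = v_y0 t − ½ g t² = 35.60 × 3.175 − 4.900 × 3.175² = 113.0 − 49.38 = 63.63 m.

63.6 m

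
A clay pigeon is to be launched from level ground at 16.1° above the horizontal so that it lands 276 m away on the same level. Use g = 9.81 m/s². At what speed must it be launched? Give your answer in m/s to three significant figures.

71.3 m/s

On level ground R = v₀² sin 2θ / g ⇒ v₀ = √(gR / sin 2θ).
v₀ = √(9.81 × 276 / sin 32.20°) = √(2708 / 0.5329) = √5081.0 = 71.28 m/s.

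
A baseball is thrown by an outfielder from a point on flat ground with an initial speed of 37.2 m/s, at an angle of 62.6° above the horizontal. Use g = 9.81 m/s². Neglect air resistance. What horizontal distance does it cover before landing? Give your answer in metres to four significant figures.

115.3 m

vₓ = 37.20 cos 62.6° = 17.12 m/s; v_y0 = 37.20 sin 62.6° = 33.03 m/s.
Time aloft: T = 2 v_y0 / g = 2 × 33.03 / 9.81 = 6.733 s.
Horizontal distance R = vₓ T = 17.12 × 6.733 = 115.3 m.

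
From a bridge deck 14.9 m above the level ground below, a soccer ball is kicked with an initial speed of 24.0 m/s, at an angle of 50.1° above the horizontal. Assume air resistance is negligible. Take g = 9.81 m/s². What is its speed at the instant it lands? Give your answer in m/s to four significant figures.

29.47 m/s

Components: vₓ = 24.00 cos 50.1° = 15.39 m/s, v_y0 = 24.00 sin 50.1° = 18.41 m/s.
Vertical motion (up positive, ground at y = 0): 4.905 t² − (18.41) t − 14.9 = 0, so t = (18.41 + √(18.41² + 2·9.81·14.9)) / 9.81 = (18.41 + 25.13) / 9.81 = 4.438 s.
Vertical velocity at impact: v_y = v_y0 − g t = 18.41 − 9.81 × 4.438 = −25.13 m/s.
Speed: |v| = √(vₓ² + v_y²) = √(15.39² + 25.13²) = 29.47 m/s.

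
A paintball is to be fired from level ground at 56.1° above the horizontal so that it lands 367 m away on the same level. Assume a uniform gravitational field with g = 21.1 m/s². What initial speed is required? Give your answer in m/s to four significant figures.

91.45 m/s

Level-ground range: R = v₀² sin(2θ)/g, so v₀ = √(gR / sin 2θ).
v₀ = √(21.1 × 367 / sin 112.2°) = √(7744 / 0.9259) = √8363.7 = 91.45 m/s.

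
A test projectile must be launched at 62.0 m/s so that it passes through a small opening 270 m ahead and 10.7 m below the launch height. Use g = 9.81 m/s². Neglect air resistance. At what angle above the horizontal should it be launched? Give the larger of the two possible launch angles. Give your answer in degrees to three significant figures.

Trajectory: y = x tanθ − g x² (1 + tan²θ)/(2v₀²). With x = 270, y = −10.7, v₀ = 62.0, g = 9.81:
93.02 tan²θ − 270 tanθ + (82.32) = 0.
tanθ = [270 ± √(270² − 4 × 93.02 × (82.32))] / (2 × 93.02) = (270 ± 205.6) / 186.0, giving tanθ = 0.3462 or 2.556.
θ = 19.09° or 68.64°; the larger is 68.64°.

68.6°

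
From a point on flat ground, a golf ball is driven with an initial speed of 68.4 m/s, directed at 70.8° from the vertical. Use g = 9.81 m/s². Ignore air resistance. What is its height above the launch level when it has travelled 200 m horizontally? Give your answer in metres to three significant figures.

Components: vₓ = 68.40 sin 70.8° = 64.60 m/s, v_y0 = 68.40 cos 70.8° = 22.49 m/s.
Time to reach x = 200 m: t = x/vₓ = 200/64.60 = 3.096 s.
Height: y = v_y0 t − ½ g t² = 22.49 × 3.096 − 4.905 × 3.096² = 69.65 − 47.02 = 22.63 m.

22.6 m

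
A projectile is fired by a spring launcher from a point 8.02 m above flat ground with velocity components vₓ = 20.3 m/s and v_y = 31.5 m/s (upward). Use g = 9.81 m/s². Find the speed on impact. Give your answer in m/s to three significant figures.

39.5 m/s

The projectile lands when y = 8.02 + (31.50) t − ½·9.81·t² = 0. Positive root: t = (31.50 + √(31.50² + 2·9.81·8.02)) / 9.81 = (31.50 + 33.91) / 9.81 = 6.667 s.
Vertical velocity at impact: v_y = v_y0 − g t = 31.50 − 9.81 × 6.667 = −33.91 m/s.
Speed: |v| = √(vₓ² + v_y²) = √(20.30² + 33.91²) = 39.52 m/s.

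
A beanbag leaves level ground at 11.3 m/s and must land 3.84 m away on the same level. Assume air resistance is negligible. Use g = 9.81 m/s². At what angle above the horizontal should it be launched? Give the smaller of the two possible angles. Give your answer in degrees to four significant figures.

R = v₀² sin 2θ / g gives sin 2θ = gR/v₀² = 9.81·3.84/11.3² = 0.2950.
2θ = 17.16° or 180° − 17.16° = 162.8°, so θ = 8.579° or 81.42°.
The smaller angle is 8.579°.

8.579°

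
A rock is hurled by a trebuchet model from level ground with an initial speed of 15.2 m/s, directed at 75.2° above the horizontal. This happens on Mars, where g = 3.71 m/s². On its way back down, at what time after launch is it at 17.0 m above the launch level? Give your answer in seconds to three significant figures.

vₓ = 15.20 cos 75.2° = 3.883 m/s; v_y0 = 15.20 sin 75.2° = 14.70 m/s.
Set y = v_y0 t − ½ g t² = 17.0: 1.855 t² − 14.70 t + 17.0 = 0.
Quadratic formula: t = (14.70 ± √89.824) / 3.71 = (14.70 ± 9.478) / 3.71 → t = 1.407 s or 6.516 s.
The descending-branch root is 6.516 s.

6.52 s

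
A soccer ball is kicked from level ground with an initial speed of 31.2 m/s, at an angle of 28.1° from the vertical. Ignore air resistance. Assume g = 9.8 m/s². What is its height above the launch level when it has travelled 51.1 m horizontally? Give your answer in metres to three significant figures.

vₓ = 31.20 sin 28.1° = 14.70 m/s; v_y0 = 31.20 cos 28.1° = 27.52 m/s.
Time to reach x = 51.1 m: t = x/vₓ = 51.1/14.70 = 3.477 s.
Height: y = v_y0 t − ½ g t² = 27.52 × 3.477 − 4.900 × 3.477² = 95.70 − 59.25 = 36.45 m.

36.5 m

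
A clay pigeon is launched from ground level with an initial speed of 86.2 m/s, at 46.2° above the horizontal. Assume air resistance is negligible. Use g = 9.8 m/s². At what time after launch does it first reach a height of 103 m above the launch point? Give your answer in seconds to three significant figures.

Horizontal component vₓ = 86.20 cos 46.2° = 59.66 m/s; vertical v_y0 = 86.20 sin 46.2° = 62.22 m/s.
Require v_y0 t − ½ g t² = 103, i.e. 4.900 t² − 62.22 t + 103 = 0.
t = [62.22 ± √(62.22² − 2·9.80·103)] / 9.80 = (62.22 ± 43.03) / 9.80, so t = 1.957 s or t = 10.74 s.
The first (ascending) time is 1.957 s.

1.96 s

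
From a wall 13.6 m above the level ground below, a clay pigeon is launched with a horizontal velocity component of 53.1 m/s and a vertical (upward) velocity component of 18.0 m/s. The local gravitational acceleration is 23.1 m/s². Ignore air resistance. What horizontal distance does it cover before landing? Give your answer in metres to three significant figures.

112 m

With up positive and y = 0 at the ground: y(t) = 13.6 + (18.00) t − 11.55 t². Setting y = 0 and taking the positive root: t = [18.00 + √(18.00² + 2·23.1·13.6)] / 23.1 = (18.00 + 30.86) / 23.1 = 2.115 s.
Horizontal distance: R = vₓ t = 53.10 × 2.115 = 112.3 m.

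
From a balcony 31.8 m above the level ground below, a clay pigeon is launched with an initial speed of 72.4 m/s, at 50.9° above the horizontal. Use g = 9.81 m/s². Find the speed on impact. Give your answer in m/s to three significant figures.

76.6 m/s

Resolve: vₓ = 72.40 cos 50.9° = 45.66 m/s and v_y0 = 72.40 sin 50.9° = 56.19 m/s.
Vertical motion (up positive, ground at y = 0): 4.905 t² − (56.19) t − 31.8 = 0, so t = (56.19 + √(56.19² + 2·9.81·31.8)) / 9.81 = (56.19 + 61.49) / 9.81 = 12.00 s.
Vertical velocity at impact: v_y = v_y0 − g t = 56.19 − 9.81 × 12.00 = −61.49 m/s.
Speed: |v| = √(vₓ² + v_y²) = √(45.66² + 61.49²) = 76.59 m/s.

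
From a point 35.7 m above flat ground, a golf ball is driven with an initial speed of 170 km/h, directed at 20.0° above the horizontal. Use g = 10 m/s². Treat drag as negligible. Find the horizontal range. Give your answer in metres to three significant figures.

Convert: 170 km/h = 170/3.6 = 47.22 m/s.
Resolve: vₓ = 47.22 cos 20.0° = 44.37 m/s and v_y0 = 47.22 sin 20.0° = 16.15 m/s.
Vertical motion (up positive, ground at y = 0): 5.000 t² − (16.15) t − 35.7 = 0, so t = (16.15 + √(16.15² + 2·10.0·35.7)) / 10.0 = (16.15 + 31.22) / 10.0 = 4.737 s.
Horizontal distance: R = vₓ t = 44.37 × 4.737 = 210.2 m.

210 m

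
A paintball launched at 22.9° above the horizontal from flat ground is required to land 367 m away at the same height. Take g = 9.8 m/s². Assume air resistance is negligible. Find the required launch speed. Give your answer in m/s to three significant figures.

70.8 m/s

From R = (v₀² / g) sin 2θ: v₀ = √(gR / sin 2θ).
v₀ = √(9.80 × 367 / sin 45.80°) = √(3597 / 0.7169) = √5016.8 = 70.83 m/s.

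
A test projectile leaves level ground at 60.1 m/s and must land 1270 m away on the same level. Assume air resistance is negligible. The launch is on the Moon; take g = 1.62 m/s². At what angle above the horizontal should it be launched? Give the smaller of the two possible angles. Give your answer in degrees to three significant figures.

R = v₀² sin 2θ / g gives sin 2θ = gR/v₀² = 1.62·1270/60.1² = 0.5696.
2θ = 34.72° or 180° − 34.72° = 145.3°, so θ = 17.36° or 72.64°.
The smaller angle is 17.36°.

17.4°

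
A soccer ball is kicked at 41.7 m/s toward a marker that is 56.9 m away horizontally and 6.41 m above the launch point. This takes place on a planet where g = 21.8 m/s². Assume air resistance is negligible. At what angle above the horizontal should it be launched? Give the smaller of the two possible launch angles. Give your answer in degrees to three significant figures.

30.8°

Trajectory: y = x tanθ − g x² (1 + tan²θ)/(2v₀²). With x = 56.9, y = 6.41, v₀ = 41.7, g = 21.8:
20.29 tan²θ − 56.9 tanθ + (26.70) = 0.
tanθ = [56.9 ± √(56.9² − 4 × 20.29 × (26.70))] / (2 × 20.29) = (56.9 ± 32.71) / 40.59, giving tanθ = 0.5960 or 2.208.
θ = 30.80° or 65.63°; the smaller is 30.80°.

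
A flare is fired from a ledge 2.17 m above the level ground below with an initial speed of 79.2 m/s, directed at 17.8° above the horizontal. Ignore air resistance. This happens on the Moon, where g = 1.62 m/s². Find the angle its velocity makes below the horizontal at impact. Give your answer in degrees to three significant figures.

Resolve: vₓ = 79.20 cos 17.8° = 75.41 m/s and v_y0 = 79.20 sin 17.8° = 24.21 m/s.
The projectile lands when y = 2.17 + (24.21) t − ½·1.62·t² = 0. Positive root: t = (24.21 + √(24.21² + 2·1.62·2.17)) / 1.62 = (24.21 + 24.36) / 1.62 = 29.98 s.
At impact: v_y = v_y0 − g t = −24.36 m/s; vₓ = 75.41 m/s.
Angle below horizontal: arctan(|v_y|/vₓ) = arctan(24.36/75.41) = 17.90°.

17.9°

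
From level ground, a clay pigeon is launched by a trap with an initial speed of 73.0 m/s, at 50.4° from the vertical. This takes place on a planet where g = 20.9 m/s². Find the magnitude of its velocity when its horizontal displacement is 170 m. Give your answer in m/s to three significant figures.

58.7 m/s

vₓ = 73.00 sin 50.4° = 56.25 m/s; v_y0 = 73.00 cos 50.4° = 46.53 m/s.
x = vₓ t ⇒ t = 170/56.25 = 3.022 s.
Vertical velocity there: v_y = v_y0 − g t = 46.53 − 20.9 × 3.022 = −16.64 m/s.
Speed: √(vₓ² + v_y²) = √(56.25² + 16.64²) = 58.66 m/s.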